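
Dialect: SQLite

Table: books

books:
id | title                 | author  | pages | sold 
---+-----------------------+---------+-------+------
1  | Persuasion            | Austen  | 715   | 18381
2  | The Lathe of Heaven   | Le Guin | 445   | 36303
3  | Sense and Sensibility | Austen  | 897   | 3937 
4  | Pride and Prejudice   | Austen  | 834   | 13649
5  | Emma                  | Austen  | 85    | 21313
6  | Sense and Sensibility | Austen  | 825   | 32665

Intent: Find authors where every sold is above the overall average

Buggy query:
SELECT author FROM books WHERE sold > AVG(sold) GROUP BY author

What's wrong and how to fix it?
Bug: AVG() is an aggregate; it can't sit directly in WHERE

Fix: Use a subquery for AVG and a HAVING MIN(...) filter so the condition holds for every row in the group

Corrected query:
SELECT author FROM books GROUP BY author HAVING MIN(sold) > (SELECT AVG(sold) FROM books)

Result:
author 
-------
Le Guin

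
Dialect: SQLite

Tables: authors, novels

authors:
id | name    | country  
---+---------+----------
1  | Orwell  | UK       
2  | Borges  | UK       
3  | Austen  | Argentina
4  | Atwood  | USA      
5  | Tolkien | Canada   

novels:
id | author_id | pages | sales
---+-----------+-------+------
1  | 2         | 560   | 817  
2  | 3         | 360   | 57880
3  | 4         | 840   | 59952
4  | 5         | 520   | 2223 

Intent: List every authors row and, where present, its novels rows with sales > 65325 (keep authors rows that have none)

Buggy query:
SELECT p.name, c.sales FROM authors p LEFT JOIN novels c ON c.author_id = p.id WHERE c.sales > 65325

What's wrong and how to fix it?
Bug: Filtering c.sales in WHERE discards the NULL rows produced by LEFT JOIN, turning it into an inner join

Fix: Move the right-table condition into the ON clause so unmatched parents are kept

Corrected query:
SELECT p.name, c.sales FROM authors p LEFT JOIN novels c ON c.author_id = p.id AND c.sales > 65325

Result:
name    | sales
--------+------
Orwell  | NULL 
Borges  | NULL 
Austen  | NULL 
Atwood  | NULL 
Tolkien | NULL 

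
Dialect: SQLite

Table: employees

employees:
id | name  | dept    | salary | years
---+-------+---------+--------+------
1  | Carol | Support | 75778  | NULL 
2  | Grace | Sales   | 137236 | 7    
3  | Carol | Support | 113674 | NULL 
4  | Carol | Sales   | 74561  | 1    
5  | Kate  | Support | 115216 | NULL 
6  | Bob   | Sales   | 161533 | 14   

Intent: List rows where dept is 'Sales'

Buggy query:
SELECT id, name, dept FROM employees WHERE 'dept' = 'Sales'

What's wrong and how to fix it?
Bug: 'dept' in single quotes is a string literal, not the column; the comparison is literal-vs-literal and never true

Fix: Remove the quotes around the column name (or use double quotes for an identifier)

Corrected query:
SELECT id, name, dept FROM employees WHERE dept = 'Sales'

Result:
id | name  | dept 
---+-------+------
2  | Grace | Sales
4  | Carol | Sales
6  | Bob   | Sales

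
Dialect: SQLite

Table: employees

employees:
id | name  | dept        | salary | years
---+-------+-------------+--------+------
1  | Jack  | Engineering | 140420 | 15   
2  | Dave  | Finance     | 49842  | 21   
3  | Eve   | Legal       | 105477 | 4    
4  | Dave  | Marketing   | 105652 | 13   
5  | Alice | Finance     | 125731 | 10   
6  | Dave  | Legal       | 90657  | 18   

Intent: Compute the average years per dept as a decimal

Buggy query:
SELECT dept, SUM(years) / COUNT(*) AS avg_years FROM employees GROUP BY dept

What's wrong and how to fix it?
Bug: Both operands are integers, so '/' performs integer division and truncates

Fix: Multiply by 1.0 (or CAST to REAL) to force floating-point division

Corrected query:
SELECT dept, SUM(years) * 1.0 / COUNT(*) AS avg_years FROM employees GROUP BY dept

Result:
dept        | avg_years
------------+----------
Engineering | 15       
Finance     | 15.5     
Legal       | 11       
Marketing   | 13       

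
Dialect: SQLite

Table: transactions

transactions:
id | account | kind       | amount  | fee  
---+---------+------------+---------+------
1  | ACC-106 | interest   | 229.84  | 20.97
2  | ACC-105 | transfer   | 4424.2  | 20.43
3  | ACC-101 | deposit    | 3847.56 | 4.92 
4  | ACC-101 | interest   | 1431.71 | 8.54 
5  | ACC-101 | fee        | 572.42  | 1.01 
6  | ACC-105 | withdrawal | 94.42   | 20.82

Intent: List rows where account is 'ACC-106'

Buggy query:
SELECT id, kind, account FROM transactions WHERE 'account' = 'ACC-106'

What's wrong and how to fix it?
Bug: 'account' in single quotes is a string literal, not the column; the comparison is literal-vs-literal and never true

Fix: Remove the quotes around the column name (or use double quotes for an identifier)

Corrected query:
SELECT id, kind, account FROM transactions WHERE account = 'ACC-106'

Result:
id | kind     | account
---+----------+--------
1  | interest | ACC-106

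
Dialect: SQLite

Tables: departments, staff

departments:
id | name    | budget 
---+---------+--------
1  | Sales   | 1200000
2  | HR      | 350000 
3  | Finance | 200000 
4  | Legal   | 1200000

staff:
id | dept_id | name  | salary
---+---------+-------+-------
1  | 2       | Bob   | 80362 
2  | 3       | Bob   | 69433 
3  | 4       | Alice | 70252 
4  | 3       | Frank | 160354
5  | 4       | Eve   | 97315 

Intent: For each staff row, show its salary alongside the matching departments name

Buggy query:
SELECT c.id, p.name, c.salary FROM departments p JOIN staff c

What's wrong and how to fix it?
Bug: Missing join condition: each staff row is matched to all departments rows instead of just its own

Fix: Specify the join condition linking the foreign key to the parent id

Corrected query:
SELECT c.id, p.name, c.salary FROM departments p JOIN staff c ON c.dept_id = p.id

Result:
id | name    | salary
---+---------+-------
1  | HR      | 80362 
2  | Finance | 69433 
3  | Legal   | 70252 
4  | Finance | 160354
5  | Legal   | 97315 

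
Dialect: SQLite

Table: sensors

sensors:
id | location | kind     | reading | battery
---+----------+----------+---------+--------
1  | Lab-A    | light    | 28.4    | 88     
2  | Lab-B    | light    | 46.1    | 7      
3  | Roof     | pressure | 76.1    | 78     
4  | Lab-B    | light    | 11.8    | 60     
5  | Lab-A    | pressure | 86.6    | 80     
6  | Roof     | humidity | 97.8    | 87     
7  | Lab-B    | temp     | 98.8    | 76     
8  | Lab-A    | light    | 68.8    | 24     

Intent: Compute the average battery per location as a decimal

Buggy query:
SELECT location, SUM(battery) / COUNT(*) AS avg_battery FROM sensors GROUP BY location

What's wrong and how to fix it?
Bug: SUM(battery) and COUNT(*) are both integers; the division truncates the fractional part

Fix: Cast one side to REAL so the division keeps the fractional part

Corrected query:
SELECT location, SUM(battery) * 1.0 / COUNT(*) AS avg_battery FROM sensors GROUP BY location

Result:
location | avg_battery
---------+------------
Lab-A    | 64         
Lab-B    | 47.666667  
Roof     | 82.5       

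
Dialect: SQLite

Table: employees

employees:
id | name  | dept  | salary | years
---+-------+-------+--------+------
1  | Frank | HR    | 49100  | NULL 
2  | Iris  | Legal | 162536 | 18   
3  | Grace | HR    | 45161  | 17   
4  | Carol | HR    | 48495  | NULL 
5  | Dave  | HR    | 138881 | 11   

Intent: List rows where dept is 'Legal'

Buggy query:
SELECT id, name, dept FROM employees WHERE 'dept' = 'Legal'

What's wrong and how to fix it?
Bug: Single quotes denote string literals in SQL; the column name is being compared as a constant string

Fix: Remove the quotes around the column name (or use double quotes for an identifier)

Corrected query:
SELECT id, name, dept FROM employees WHERE dept = 'Legal'

Result:
id | name | dept 
---+------+------
2  | Iris | Legal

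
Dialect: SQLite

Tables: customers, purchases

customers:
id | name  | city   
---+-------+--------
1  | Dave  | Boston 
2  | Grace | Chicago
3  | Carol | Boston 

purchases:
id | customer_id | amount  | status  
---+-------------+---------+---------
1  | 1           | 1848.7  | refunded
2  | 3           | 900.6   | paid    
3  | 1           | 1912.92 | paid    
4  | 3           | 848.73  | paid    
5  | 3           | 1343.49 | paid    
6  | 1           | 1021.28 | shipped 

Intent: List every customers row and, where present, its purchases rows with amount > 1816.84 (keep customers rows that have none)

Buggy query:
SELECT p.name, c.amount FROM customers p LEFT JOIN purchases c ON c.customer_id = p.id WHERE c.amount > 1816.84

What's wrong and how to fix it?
Bug: Filtering c.amount in WHERE discards the NULL rows produced by LEFT JOIN, turning it into an inner join

Fix: Put 'c.amount > 1816.84' in the JOIN's ON clause instead of WHERE

Corrected query:
SELECT p.name, c.amount FROM customers p LEFT JOIN purchases c ON c.customer_id = p.id AND c.amount > 1816.84

Result:
name  | amount 
------+--------
Dave  | 1848.7 
Dave  | 1912.92
Grace | NULL   
Carol | NULL   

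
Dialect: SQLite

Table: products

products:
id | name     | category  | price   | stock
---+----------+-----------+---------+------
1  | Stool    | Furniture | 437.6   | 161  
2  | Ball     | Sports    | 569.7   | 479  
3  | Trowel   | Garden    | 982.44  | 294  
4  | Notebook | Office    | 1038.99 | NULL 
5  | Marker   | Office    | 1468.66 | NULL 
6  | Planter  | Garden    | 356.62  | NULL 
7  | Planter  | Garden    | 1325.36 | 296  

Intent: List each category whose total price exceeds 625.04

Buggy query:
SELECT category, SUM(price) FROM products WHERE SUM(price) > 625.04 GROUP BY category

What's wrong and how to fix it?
Bug: SUM(price) is an aggregate, but WHERE filters rows before aggregation

Fix: Move the aggregate condition to a HAVING clause

Corrected query:
SELECT category, SUM(price) FROM products GROUP BY category HAVING SUM(price) > 625.04

Result:
category | SUM(price)
---------+-----------
Garden   | 2664.42   
Office   | 2507.65   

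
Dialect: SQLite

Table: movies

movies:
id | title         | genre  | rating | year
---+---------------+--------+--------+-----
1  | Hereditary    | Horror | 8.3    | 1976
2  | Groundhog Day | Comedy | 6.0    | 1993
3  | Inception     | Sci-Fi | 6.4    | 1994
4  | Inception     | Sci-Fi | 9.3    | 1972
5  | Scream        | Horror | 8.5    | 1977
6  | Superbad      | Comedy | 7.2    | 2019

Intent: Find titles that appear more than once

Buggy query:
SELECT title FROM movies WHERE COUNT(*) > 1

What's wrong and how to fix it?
Bug: COUNT(*) is an aggregate and cannot be used in WHERE

Fix: Group first, then use HAVING for the count condition

Corrected query:
SELECT title FROM movies GROUP BY title HAVING COUNT(*) > 1

Result:
title    
---------
Inception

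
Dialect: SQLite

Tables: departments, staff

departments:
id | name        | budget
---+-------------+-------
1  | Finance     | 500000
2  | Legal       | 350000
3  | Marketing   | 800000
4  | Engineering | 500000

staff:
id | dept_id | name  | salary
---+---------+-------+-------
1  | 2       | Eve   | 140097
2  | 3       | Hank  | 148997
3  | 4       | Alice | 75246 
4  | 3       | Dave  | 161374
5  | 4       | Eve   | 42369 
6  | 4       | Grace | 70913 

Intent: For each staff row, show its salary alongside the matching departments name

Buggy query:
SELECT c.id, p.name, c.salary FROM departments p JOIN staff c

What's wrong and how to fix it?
Bug: Missing join condition: each staff row is matched to all departments rows instead of just its own

Fix: Add ON c.dept_id = p.id to the JOIN

Corrected query:
SELECT c.id, p.name, c.salary FROM departments p JOIN staff c ON c.dept_id = p.id

Result:
id | name        | salary
---+-------------+-------
1  | Legal       | 140097
2  | Marketing   | 148997
3  | Engineering | 75246 
4  | Marketing   | 161374
5  | Engineering | 42369 
6  | Engineering | 70913 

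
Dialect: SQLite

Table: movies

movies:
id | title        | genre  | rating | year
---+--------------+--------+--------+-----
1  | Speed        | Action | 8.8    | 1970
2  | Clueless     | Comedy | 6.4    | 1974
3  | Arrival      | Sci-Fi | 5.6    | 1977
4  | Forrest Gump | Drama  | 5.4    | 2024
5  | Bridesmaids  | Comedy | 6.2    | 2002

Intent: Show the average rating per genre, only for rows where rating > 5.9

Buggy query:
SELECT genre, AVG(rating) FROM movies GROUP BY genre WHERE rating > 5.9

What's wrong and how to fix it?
Bug: WHERE cannot follow GROUP BY

Fix: Move the WHERE clause before GROUP BY

Corrected query:
SELECT genre, AVG(rating) FROM movies WHERE rating > 5.9 GROUP BY genre

Result:
genre  | AVG(rating)
-------+------------
Action | 8.8        
Comedy | 6.3        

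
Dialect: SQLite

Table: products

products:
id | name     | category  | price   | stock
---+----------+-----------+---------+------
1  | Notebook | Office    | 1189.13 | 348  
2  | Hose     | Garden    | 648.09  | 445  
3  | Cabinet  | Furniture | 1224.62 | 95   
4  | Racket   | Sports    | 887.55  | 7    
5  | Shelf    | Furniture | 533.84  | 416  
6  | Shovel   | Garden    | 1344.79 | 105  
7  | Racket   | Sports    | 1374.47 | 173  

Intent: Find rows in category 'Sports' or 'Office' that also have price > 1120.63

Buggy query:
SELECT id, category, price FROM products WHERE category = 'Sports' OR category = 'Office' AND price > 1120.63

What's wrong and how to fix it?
Bug: AND binds tighter than OR, so this parses as category = 'Sports' OR (category = 'Office' AND price > 1120.63)

Fix: Add parentheses around the OR so the AND applies to both alternatives

Corrected query:
SELECT id, category, price FROM products WHERE (category = 'Sports' OR category = 'Office') AND price > 1120.63

Result:
id | category | price  
---+----------+--------
1  | Office   | 1189.13
7  | Sports   | 1374.47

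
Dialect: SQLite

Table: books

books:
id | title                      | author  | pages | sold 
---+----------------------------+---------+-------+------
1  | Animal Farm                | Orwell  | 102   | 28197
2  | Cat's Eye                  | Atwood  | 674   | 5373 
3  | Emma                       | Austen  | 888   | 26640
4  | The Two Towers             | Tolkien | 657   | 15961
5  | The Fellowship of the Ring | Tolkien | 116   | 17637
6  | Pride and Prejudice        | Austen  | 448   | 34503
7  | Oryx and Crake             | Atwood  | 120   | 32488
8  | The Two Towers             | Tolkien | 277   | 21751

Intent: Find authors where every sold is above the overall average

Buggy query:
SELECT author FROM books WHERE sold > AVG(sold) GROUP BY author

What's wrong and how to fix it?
Bug: AVG() is an aggregate; it can't sit directly in WHERE

Fix: Use a subquery for AVG and a HAVING MIN(...) filter so the condition holds for every row in the group

Corrected query:
SELECT author FROM books GROUP BY author HAVING MIN(sold) > (SELECT AVG(sold) FROM books)

Result:
author
------
Austen
Orwell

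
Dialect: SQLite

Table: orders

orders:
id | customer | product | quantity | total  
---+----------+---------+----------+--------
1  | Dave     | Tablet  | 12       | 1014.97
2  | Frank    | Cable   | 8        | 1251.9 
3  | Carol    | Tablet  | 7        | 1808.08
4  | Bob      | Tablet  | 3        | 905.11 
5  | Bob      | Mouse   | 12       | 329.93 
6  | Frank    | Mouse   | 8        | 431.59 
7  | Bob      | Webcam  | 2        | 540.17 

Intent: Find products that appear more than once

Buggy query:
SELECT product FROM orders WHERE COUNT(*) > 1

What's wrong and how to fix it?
Bug: WHERE can't reference COUNT(*); aggregates are computed after WHERE

Fix: Group first, then use HAVING for the count condition

Corrected query:
SELECT product FROM orders GROUP BY product HAVING COUNT(*) > 1

Result:
product
-------
Mouse  
Tablet 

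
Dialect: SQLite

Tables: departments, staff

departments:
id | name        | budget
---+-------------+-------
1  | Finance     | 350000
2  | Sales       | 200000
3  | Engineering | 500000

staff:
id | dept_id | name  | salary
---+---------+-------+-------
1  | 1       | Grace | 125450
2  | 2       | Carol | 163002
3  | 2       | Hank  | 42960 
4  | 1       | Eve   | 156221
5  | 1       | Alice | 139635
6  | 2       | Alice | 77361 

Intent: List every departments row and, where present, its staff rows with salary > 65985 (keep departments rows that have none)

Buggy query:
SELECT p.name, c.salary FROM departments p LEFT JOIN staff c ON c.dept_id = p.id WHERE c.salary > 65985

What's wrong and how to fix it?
Bug: Filtering c.salary in WHERE discards the NULL rows produced by LEFT JOIN, turning it into an inner join

Fix: Move the right-table condition into the ON clause so unmatched parents are kept

Corrected query:
SELECT p.name, c.salary FROM departments p LEFT JOIN staff c ON c.dept_id = p.id AND c.salary > 65985

Result:
name        | salary
------------+-------
Finance     | 125450
Finance     | 139635
Finance     | 156221
Sales       | 77361 
Sales       | 163002
Engineering | NULL  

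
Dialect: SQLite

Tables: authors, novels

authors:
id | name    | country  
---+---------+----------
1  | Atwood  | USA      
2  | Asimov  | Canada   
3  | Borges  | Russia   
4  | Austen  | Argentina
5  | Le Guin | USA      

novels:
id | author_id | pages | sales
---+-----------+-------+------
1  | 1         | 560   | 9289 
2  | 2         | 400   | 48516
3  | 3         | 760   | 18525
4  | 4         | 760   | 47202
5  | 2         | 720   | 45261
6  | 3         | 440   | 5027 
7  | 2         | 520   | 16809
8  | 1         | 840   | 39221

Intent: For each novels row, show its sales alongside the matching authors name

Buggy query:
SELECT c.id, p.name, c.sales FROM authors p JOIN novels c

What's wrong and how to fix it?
Bug: Missing join condition: each novels row is matched to all authors rows instead of just its own

Fix: Add ON c.author_id = p.id to the JOIN

Corrected query:
SELECT c.id, p.name, c.sales FROM authors p JOIN novels c ON c.author_id = p.id

Result:
id | name   | sales
---+--------+------
1  | Atwood | 9289 
2  | Asimov | 48516
3  | Borges | 18525
4  | Austen | 47202
5  | Asimov | 45261
6  | Borges | 5027 
7  | Asimov | 16809
8  | Atwood | 39221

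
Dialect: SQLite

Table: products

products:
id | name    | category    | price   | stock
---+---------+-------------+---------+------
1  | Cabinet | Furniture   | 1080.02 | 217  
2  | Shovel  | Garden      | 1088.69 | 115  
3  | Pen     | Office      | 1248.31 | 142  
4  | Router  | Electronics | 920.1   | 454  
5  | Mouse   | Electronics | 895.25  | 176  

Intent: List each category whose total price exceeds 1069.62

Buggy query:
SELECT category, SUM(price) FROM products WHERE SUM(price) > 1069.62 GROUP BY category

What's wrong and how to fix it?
Bug: SUM(price) is an aggregate, but WHERE filters rows before aggregation

Fix: Move the aggregate condition to a HAVING clause

Corrected query:
SELECT category, SUM(price) FROM products GROUP BY category HAVING SUM(price) > 1069.62

Result:
category    | SUM(price)
------------+-----------
Electronics | 1815.35   
Furniture   | 1080.02   
Garden      | 1088.69   
Office      | 1248.31   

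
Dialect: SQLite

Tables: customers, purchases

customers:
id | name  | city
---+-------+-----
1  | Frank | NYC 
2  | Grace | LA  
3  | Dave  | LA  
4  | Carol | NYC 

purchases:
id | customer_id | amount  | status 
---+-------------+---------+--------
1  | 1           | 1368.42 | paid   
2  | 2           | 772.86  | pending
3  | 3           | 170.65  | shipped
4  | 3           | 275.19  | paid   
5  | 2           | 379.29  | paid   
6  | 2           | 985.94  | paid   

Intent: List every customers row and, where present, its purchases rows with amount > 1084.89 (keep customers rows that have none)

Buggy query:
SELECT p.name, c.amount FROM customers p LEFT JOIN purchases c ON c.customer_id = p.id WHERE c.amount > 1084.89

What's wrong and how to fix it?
Bug: Filtering c.amount in WHERE discards the NULL rows produced by LEFT JOIN, turning it into an inner join

Fix: Move the right-table condition into the ON clause so unmatched parents are kept

Corrected query:
SELECT p.name, c.amount FROM customers p LEFT JOIN purchases c ON c.customer_id = p.id AND c.amount > 1084.89

Result:
name  | amount 
------+--------
Frank | 1368.42
Grace | NULL   
Dave  | NULL   
Carol | NULL   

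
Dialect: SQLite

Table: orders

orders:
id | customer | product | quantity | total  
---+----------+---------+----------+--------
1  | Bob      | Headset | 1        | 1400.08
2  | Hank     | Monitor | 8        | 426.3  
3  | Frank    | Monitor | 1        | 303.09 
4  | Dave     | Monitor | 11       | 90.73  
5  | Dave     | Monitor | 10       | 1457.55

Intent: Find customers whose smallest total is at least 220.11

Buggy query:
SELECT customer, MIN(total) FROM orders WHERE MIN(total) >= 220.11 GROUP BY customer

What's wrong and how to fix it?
Bug: Aggregates like MIN are computed per group after WHERE runs

Fix: Use HAVING for the per-group MIN condition

Corrected query:
SELECT customer, MIN(total) FROM orders GROUP BY customer HAVING MIN(total) >= 220.11

Result:
customer | MIN(total)
---------+-----------
Bob      | 1400.08   
Frank    | 303.09    
Hank     | 426.3     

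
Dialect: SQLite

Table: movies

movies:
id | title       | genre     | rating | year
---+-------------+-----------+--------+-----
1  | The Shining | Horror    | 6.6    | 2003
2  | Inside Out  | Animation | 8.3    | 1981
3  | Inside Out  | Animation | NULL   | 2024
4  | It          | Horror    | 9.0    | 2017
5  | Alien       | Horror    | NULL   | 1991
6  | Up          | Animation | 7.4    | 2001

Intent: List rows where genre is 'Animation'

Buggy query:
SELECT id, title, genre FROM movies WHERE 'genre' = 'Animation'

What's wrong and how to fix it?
Bug: Single quotes denote string literals in SQL; the column name is being compared as a constant string

Fix: Reference the column as genre without single quotes

Corrected query:
SELECT id, title, genre FROM movies WHERE genre = 'Animation'

Result:
id | title      | genre    
---+------------+----------
2  | Inside Out | Animation
3  | Inside Out | Animation
6  | Up         | Animation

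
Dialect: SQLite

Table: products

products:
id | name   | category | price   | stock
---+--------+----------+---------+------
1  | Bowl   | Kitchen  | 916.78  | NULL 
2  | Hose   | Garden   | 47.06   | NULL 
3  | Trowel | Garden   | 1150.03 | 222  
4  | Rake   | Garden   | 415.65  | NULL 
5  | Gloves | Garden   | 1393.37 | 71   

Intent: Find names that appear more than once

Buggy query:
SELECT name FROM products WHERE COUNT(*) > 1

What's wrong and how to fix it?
Bug: COUNT(*) is an aggregate and cannot be used in WHERE

Fix: Group first, then use HAVING for the count condition

Corrected query:
SELECT name FROM products GROUP BY name HAVING COUNT(*) > 1

Result:
(no rows)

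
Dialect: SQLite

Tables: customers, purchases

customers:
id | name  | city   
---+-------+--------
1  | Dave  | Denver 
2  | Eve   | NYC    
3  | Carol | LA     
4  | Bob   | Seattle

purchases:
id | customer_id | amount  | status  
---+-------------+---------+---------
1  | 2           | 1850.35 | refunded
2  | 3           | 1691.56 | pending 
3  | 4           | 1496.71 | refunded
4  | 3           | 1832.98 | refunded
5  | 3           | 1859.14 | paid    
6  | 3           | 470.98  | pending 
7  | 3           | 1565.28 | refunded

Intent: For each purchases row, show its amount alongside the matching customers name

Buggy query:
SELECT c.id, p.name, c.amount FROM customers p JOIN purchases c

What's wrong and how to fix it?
Bug: JOIN with no ON clause produces a cartesian product; every purchases row pairs with every customers row

Fix: Add ON c.customer_id = p.id to the JOIN

Corrected query:
SELECT c.id, p.name, c.amount FROM customers p JOIN purchases c ON c.customer_id = p.id

Result:
id | name  | amount 
---+-------+--------
1  | Eve   | 1850.35
2  | Carol | 1691.56
3  | Bob   | 1496.71
4  | Carol | 1832.98
5  | Carol | 1859.14
6  | Carol | 470.98 
7  | Carol | 1565.28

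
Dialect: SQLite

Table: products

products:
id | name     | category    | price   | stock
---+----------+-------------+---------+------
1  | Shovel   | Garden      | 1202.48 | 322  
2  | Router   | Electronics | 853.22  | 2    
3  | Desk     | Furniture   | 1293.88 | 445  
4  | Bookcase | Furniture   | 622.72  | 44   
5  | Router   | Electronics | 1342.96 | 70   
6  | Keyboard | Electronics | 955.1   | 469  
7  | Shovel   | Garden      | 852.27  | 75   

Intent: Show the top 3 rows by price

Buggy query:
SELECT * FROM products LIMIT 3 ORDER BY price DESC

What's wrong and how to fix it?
Bug: LIMIT must come after ORDER BY

Fix: Sort with ORDER BY, then apply LIMIT

Corrected query:
SELECT * FROM products ORDER BY price DESC LIMIT 3

Result:
id | name   | category    | price   | stock
---+--------+-------------+---------+------
5  | Router | Electronics | 1342.96 | 70   
3  | Desk   | Furniture   | 1293.88 | 445  
1  | Shovel | Garden      | 1202.48 | 322  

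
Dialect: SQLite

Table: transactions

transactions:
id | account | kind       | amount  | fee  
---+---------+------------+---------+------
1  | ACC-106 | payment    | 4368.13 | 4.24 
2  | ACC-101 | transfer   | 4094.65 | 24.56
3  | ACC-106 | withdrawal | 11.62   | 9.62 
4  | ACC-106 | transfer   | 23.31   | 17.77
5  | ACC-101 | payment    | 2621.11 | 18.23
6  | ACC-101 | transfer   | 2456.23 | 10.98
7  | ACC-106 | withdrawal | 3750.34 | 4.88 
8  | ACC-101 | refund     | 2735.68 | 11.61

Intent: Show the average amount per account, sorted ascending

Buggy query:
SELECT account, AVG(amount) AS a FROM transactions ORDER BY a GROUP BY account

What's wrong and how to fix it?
Bug: ORDER BY appears before GROUP BY; SQL clause order requires GROUP BY first

Fix: Reorder: SELECT … FROM … GROUP BY … ORDER BY …

Corrected query:
SELECT account, AVG(amount) AS a FROM transactions GROUP BY account ORDER BY a

Result:
account | a        
--------+----------
ACC-106 | 2038.35  
ACC-101 | 2976.9175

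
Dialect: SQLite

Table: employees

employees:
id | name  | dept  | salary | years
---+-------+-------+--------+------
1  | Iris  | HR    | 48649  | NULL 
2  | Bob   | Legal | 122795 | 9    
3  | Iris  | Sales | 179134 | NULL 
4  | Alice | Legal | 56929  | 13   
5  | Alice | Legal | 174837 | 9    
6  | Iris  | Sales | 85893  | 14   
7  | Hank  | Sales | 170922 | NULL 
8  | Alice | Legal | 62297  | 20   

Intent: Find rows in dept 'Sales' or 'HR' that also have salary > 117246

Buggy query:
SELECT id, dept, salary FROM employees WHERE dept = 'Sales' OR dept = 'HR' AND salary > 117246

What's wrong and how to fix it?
Bug: AND binds tighter than OR, so this parses as dept = 'Sales' OR (dept = 'HR' AND salary > 117246)

Fix: Group the OR with parentheses (or use IN), then AND the threshold

Corrected query:
SELECT id, dept, salary FROM employees WHERE (dept = 'Sales' OR dept = 'HR') AND salary > 117246

Result:
id | dept  | salary
---+-------+-------
3  | Sales | 179134
7  | Sales | 170922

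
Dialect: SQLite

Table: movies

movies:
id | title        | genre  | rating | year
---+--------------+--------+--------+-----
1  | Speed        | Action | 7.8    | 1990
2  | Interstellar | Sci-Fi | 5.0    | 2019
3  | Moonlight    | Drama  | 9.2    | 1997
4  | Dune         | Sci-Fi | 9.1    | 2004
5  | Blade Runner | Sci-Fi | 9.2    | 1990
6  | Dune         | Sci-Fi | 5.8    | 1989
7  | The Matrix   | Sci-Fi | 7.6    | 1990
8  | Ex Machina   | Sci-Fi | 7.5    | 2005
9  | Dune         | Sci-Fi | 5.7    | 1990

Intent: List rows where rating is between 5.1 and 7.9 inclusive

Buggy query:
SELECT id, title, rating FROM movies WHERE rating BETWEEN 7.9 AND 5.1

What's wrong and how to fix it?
Bug: BETWEEN expects the lower bound first; with 7.9 AND 5.1 the range is empty

Fix: Swap the bounds so the smaller value comes first

Corrected query:
SELECT id, title, rating FROM movies WHERE rating BETWEEN 5.1 AND 7.9

Result:
id | title      | rating
---+------------+-------
1  | Speed      | 7.8   
6  | Dune       | 5.8   
7  | The Matrix | 7.6   
8  | Ex Machina | 7.5   
9  | Dune       | 5.7   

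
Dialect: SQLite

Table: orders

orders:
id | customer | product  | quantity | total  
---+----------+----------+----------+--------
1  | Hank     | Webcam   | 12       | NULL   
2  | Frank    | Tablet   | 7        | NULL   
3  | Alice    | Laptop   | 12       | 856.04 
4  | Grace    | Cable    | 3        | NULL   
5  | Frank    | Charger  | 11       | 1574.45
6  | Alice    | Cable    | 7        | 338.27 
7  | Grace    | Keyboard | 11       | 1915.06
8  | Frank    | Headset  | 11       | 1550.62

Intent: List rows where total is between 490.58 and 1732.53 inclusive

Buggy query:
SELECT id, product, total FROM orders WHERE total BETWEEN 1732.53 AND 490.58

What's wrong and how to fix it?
Bug: BETWEEN expects the lower bound first; with 1732.53 AND 490.58 the range is empty

Fix: Swap the bounds so the smaller value comes first

Corrected query:
SELECT id, product, total FROM orders WHERE total BETWEEN 490.58 AND 1732.53

Result:
id | product | total  
---+---------+--------
3  | Laptop  | 856.04 
5  | Charger | 1574.45
8  | Headset | 1550.62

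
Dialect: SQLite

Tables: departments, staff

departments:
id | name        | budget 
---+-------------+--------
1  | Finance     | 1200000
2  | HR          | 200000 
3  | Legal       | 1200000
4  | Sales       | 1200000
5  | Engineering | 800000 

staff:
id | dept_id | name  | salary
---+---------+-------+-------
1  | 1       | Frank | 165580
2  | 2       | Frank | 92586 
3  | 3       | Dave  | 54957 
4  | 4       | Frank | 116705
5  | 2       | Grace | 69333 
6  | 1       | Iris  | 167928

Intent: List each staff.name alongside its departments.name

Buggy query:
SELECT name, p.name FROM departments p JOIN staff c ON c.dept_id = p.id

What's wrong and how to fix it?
Bug: Both tables have a 'name' column; the unqualified reference is ambiguous

Fix: Prefix ambiguous columns with the table alias

Corrected query:
SELECT c.name, p.name FROM departments p JOIN staff c ON c.dept_id = p.id

Result:
name  | name   
------+--------
Frank | Finance
Frank | HR     
Dave  | Legal  
Frank | Sales  
Grace | HR     
Iris  | Finance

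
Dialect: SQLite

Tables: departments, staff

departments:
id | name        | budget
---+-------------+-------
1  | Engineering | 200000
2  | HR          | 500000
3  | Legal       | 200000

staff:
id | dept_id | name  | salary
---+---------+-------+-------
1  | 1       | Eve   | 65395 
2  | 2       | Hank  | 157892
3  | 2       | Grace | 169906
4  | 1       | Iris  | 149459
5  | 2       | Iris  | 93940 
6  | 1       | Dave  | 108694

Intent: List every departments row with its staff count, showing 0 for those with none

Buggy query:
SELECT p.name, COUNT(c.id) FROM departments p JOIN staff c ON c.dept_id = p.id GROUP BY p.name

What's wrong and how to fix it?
Bug: An inner join excludes parents with zero children

Fix: Use LEFT JOIN so parents without children still appear (COUNT(c.id) gives 0)

Corrected query:
SELECT p.name, COUNT(c.id) FROM departments p LEFT JOIN staff c ON c.dept_id = p.id GROUP BY p.name

Result:
name        | COUNT(c.id)
------------+------------
Engineering | 3          
HR          | 3          
Legal       | 0          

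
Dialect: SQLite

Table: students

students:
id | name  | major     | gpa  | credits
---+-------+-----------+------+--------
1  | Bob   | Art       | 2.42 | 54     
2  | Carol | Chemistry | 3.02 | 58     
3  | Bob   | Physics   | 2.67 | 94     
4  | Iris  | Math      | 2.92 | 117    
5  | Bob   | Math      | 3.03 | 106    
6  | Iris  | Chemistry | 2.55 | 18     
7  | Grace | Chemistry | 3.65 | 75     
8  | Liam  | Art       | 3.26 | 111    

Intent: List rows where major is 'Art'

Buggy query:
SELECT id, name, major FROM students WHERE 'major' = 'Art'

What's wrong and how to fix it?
Bug: Single quotes denote string literals in SQL; the column name is being compared as a constant string

Fix: Reference the column as major without single quotes

Corrected query:
SELECT id, name, major FROM students WHERE major = 'Art'

Result:
id | name | major
---+------+------
1  | Bob  | Art  
8  | Liam | Art  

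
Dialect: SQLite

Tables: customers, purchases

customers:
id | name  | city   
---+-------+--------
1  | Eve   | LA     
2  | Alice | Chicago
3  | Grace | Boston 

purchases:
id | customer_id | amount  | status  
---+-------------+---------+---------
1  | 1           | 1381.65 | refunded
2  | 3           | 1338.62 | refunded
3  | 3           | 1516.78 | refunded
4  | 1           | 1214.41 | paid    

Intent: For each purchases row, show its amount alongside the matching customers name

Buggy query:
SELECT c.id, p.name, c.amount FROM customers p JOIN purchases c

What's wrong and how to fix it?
Bug: Missing join condition: each purchases row is matched to all customers rows instead of just its own

Fix: Add ON c.customer_id = p.id to the JOIN

Corrected query:
SELECT c.id, p.name, c.amount FROM customers p JOIN purchases c ON c.customer_id = p.id

Result:
id | name  | amount 
---+-------+--------
1  | Eve   | 1381.65
2  | Grace | 1338.62
3  | Grace | 1516.78
4  | Eve   | 1214.41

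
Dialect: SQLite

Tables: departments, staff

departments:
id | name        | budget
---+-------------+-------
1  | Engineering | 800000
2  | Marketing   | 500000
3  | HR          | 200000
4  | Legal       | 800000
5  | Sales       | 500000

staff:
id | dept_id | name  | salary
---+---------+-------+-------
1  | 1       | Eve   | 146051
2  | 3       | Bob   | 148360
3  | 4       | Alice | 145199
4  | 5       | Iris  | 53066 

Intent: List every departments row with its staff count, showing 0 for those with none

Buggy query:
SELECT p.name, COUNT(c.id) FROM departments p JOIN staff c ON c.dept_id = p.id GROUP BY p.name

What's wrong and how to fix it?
Bug: INNER JOIN drops departments rows that have no matching staff rows

Fix: Use LEFT JOIN so parents without children still appear (COUNT(c.id) gives 0)

Corrected query:
SELECT p.name, COUNT(c.id) FROM departments p LEFT JOIN staff c ON c.dept_id = p.id GROUP BY p.name

Result:
name        | COUNT(c.id)
------------+------------
Engineering | 1          
HR          | 1          
Legal       | 1          
Marketing   | 0          
Sales       | 1          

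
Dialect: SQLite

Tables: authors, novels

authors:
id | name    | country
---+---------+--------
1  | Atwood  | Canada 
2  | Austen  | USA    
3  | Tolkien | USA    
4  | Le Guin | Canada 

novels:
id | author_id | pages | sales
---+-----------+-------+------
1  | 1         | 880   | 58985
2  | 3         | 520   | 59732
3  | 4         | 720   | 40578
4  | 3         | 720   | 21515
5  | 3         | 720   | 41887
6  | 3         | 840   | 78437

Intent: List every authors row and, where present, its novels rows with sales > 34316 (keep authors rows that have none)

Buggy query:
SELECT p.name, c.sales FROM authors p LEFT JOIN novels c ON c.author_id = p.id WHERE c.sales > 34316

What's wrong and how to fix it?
Bug: A WHERE condition on the right-hand table after LEFT JOIN drops unmatched parents

Fix: Move the right-table condition into the ON clause so unmatched parents are kept

Corrected query:
SELECT p.name, c.sales FROM authors p LEFT JOIN novels c ON c.author_id = p.id AND c.sales > 34316

Result:
name    | sales
--------+------
Atwood  | 58985
Austen  | NULL 
Tolkien | 41887
Tolkien | 59732
Tolkien | 78437
Le Guin | 40578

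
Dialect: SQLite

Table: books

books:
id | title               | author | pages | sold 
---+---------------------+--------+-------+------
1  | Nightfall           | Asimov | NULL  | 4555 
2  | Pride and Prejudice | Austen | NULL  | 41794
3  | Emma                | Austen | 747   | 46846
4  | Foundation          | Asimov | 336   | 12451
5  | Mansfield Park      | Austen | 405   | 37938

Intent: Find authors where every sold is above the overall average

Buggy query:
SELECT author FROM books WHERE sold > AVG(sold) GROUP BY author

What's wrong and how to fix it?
Bug: WHERE evaluates per row before aggregation, so AVG() is unavailable

Fix: Compute the overall average in a scalar subquery and compare each group's MIN against it in HAVING

Corrected query:
SELECT author FROM books GROUP BY author HAVING MIN(sold) > (SELECT AVG(sold) FROM books)

Result:
author
------
Austen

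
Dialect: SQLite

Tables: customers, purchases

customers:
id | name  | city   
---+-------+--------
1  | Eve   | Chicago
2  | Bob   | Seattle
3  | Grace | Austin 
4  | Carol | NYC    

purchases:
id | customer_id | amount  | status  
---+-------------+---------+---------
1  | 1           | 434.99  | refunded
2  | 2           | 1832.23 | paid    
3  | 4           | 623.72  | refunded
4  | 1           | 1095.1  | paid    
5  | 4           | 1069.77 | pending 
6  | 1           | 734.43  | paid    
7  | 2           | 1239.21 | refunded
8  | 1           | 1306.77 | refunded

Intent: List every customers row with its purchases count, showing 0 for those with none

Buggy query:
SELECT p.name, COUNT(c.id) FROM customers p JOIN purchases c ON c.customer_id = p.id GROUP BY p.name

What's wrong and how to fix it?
Bug: An inner join excludes parents with zero children

Fix: Switch to LEFT JOIN to retain unmatched parent rows

Corrected query:
SELECT p.name, COUNT(c.id) FROM customers p LEFT JOIN purchases c ON c.customer_id = p.id GROUP BY p.name

Result:
name  | COUNT(c.id)
------+------------
Bob   | 2          
Carol | 2          
Eve   | 4          
Grace | 0          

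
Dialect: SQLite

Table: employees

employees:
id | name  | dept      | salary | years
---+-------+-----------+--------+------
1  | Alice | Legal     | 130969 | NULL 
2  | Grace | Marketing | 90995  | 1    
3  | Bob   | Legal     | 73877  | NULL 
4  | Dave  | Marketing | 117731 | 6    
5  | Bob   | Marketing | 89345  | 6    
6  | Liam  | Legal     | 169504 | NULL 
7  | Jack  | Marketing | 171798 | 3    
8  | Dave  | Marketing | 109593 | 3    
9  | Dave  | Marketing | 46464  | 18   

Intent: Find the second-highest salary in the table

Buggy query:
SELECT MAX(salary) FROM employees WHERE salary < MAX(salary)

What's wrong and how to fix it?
Bug: The inner MAX is an aggregate inside WHERE, which is not allowed

Fix: Compute the overall MAX in a subquery, then take MAX of rows below it

Corrected query:
SELECT MAX(salary) FROM employees WHERE salary < (SELECT MAX(salary) FROM employees)

Result:
MAX(salary)
-----------
169504     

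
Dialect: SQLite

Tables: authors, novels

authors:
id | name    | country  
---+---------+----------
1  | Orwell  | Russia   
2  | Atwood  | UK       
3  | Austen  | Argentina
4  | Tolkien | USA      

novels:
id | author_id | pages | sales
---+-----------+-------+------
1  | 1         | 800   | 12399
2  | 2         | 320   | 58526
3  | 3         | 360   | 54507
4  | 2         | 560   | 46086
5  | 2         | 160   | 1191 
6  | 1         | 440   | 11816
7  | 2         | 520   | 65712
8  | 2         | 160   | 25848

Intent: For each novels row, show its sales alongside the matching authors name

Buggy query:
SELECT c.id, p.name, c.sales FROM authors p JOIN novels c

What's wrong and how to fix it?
Bug: Missing join condition: each novels row is matched to all authors rows instead of just its own

Fix: Add ON c.author_id = p.id to the JOIN

Corrected query:
SELECT c.id, p.name, c.sales FROM authors p JOIN novels c ON c.author_id = p.id

Result:
id | name   | sales
---+--------+------
1  | Orwell | 12399
2  | Atwood | 58526
3  | Austen | 54507
4  | Atwood | 46086
5  | Atwood | 1191 
6  | Orwell | 11816
7  | Atwood | 65712
8  | Atwood | 25848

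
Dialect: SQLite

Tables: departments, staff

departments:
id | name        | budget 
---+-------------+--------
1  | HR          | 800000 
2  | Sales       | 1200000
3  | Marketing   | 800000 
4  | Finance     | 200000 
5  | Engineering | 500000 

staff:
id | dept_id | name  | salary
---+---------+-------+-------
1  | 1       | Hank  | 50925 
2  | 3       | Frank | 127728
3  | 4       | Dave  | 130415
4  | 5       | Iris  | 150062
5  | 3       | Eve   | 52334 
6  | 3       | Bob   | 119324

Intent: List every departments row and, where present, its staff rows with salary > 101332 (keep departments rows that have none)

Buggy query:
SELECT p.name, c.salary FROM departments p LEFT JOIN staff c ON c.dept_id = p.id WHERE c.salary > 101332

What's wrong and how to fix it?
Bug: Filtering c.salary in WHERE discards the NULL rows produced by LEFT JOIN, turning it into an inner join

Fix: Put 'c.salary > 101332' in the JOIN's ON clause instead of WHERE

Corrected query:
SELECT p.name, c.salary FROM departments p LEFT JOIN staff c ON c.dept_id = p.id AND c.salary > 101332

Result:
name        | salary
------------+-------
HR          | NULL  
Sales       | NULL  
Marketing   | 119324
Marketing   | 127728
Finance     | 130415
Engineering | 150062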